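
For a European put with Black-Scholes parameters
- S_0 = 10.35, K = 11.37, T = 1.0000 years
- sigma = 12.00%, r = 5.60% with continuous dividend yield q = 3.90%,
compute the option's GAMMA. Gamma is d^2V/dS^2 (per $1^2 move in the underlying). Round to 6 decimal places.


d1 = -0.5815982338; d2 = -0.7015982338
phi(d1) = 0.3368671008; exp(-qT) = 0.9617507091; exp(-rT) = 0.9455391359
Gamma = exp(-qT) * phi(d1) / (S * sigma * sqrt(T)) = 0.9617507091 * 0.3368671008 / (10.3500 * 0.1200 * 1.0000000000) = 0.260855

Answer: Gamma = 0.260855


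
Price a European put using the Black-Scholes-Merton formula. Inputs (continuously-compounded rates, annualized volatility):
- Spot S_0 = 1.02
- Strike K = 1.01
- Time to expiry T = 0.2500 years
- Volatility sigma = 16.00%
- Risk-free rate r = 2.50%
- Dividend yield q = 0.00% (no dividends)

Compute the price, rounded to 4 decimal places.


d1 = (ln(S/K) + (r - q + 0.5*sigma^2) * T) / (sigma * sqrt(T)) = 0.24127871
d2 = d1 - sigma * sqrt(T) = 0.16127871
exp(-rT) = 0.99376949; exp(-qT) = 1.00000000
P = K * exp(-rT) * N(-d2) - S_0 * exp(-qT) * N(-d1)
N(-d1) = 0.40466956; N(-d2) = 0.43593695
P = 1.0100 * 0.99376949 * 0.43593695 - 1.0200 * 1.00000000 * 0.40466956 = 0.0248

Answer: Price = 0.0248


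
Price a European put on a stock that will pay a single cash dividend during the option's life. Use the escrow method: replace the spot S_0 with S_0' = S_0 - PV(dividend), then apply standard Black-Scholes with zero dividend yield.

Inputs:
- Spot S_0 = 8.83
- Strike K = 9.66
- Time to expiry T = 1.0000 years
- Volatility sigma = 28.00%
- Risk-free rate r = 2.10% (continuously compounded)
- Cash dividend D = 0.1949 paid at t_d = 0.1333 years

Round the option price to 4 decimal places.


PV(D) = D * exp(-r * t_d) = 0.1949 * 0.99720461 = 0.19435518
S_0' = S_0 - PV(D) = 8.8300 - 0.19435518 = 8.63564482
d1 = (ln(S_0'/K) + (r + sigma^2/2)*T) / (sigma*sqrt(T)) = -0.18534023
d2 = d1 - sigma*sqrt(T) = -0.46534023
exp(-rT) = 0.97921896
N(-d1) = 0.57351891; N(-d2) = 0.67915608
P = K * exp(-rT) * N(-d2) - S_0' * N(-d1) = 9.6600 * 0.97921896 * 0.67915608 - 8.63564482 * 0.57351891 = 1.4716

Answer: Price = 1.4716


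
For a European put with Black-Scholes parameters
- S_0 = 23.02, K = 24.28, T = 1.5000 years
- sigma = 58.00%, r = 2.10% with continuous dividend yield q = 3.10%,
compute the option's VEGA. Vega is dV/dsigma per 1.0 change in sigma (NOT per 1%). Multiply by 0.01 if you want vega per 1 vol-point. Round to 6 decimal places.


d1 = 0.2590411944; d2 = -0.4513108310
phi(d1) = 0.3857793506; exp(-qT) = 0.9545645606; exp(-rT) = 0.9689909565
Vega = S * exp(-qT) * phi(d1) * sqrt(T) = 23.0200 * 0.9545645606 * 0.3857793506 * 1.2247448714 = 10.382340

Answer: Vega = 10.382340


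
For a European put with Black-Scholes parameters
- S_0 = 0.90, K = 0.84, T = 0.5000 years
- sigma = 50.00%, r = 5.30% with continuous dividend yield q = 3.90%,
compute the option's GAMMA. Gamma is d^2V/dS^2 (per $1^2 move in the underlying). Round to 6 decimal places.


Answer: Gamma = 1.138739

Derivation:
d1 = 0.3917169943; d2 = 0.0381636037
phi(d1) = 0.3694796424; exp(-qT) = 0.9806888952; exp(-rT) = 0.9738480438
Gamma = exp(-qT) * phi(d1) / (S * sigma * sqrt(T)) = 0.9806888952 * 0.3694796424 / (0.9000 * 0.5000 * 0.7071067812) = 1.138739


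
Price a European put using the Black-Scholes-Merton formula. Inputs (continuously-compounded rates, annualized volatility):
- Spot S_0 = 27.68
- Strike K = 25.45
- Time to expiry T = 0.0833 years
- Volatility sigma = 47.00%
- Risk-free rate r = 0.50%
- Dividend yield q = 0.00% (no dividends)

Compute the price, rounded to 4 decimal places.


Answer: Price = 0.5847

Derivation:
d1 = (ln(S/K) + (r - q + 0.5*sigma^2) * T) / (sigma * sqrt(T)) = 0.69009401
d2 = d1 - sigma * sqrt(T) = 0.55444383
exp(-rT) = 0.99958359; exp(-qT) = 1.00000000
P = K * exp(-rT) * N(-d2) - S_0 * exp(-qT) * N(-d1)
N(-d1) = 0.24506754; N(-d2) = 0.28963757
P = 25.4500 * 0.99958359 * 0.28963757 - 27.6800 * 1.00000000 * 0.24506754 = 0.5847


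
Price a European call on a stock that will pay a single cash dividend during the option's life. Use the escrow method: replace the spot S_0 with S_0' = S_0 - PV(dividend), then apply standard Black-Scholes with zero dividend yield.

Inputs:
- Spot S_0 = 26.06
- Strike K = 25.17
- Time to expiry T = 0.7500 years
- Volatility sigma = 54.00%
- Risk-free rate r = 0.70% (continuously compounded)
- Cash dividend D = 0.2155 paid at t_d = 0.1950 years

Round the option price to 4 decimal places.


PV(D) = D * exp(-r * t_d) = 0.2155 * 0.99863593 = 0.21520604
S_0' = S_0 - PV(D) = 26.0600 - 0.21520604 = 25.84479396
d1 = (ln(S_0'/K) + (r + sigma^2/2)*T) / (sigma*sqrt(T)) = 0.30162569
d2 = d1 - sigma*sqrt(T) = -0.16602802
exp(-rT) = 0.99476376
N(d1) = 0.61853129; N(d2) = 0.43406745
C = S_0' * N(d1) - K * exp(-rT) * N(d2) = 25.84479396 * 0.61853129 - 25.1700 * 0.99476376 * 0.43406745 = 5.1175

Answer: Price = 5.1175


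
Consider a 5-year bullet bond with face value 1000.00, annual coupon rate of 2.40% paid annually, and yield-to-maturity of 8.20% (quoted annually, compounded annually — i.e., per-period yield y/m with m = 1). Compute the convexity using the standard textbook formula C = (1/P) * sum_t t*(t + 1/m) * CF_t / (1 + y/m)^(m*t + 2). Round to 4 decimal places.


Coupon per period c = face * coupon_rate / m = 24.000000
Periods per year m = 1; per-period yield y/m = 0.082000
Number of cashflows N = 5
Cashflows (t years, CF_t, discount factor 1/(1+y/m)^(m*t), PV):
  t = 1.0000: CF_t = 24.000000, DF = 0.924214, PV = 22.181146
  t = 2.0000: CF_t = 24.000000, DF = 0.854172, PV = 20.500135
  t = 3.0000: CF_t = 24.000000, DF = 0.789438, PV = 18.946520
  t = 4.0000: CF_t = 24.000000, DF = 0.729610, PV = 17.510647
  t = 5.0000: CF_t = 1024.000000, DF = 0.674316, PV = 690.499952
Price P = sum_t PV_t = 769.638401
Convexity numerator sum_t t*(t + 1/m) * CF_t / (1+y/m)^(m*t + 2):
  t = 1.0000: term = 37.893041
  t = 2.0000: term = 105.063883
  t = 3.0000: term = 194.203112
  t = 4.0000: term = 299.142193
  t = 5.0000: term = 17694.177759
Convexity = (1/P) * sum = 18330.479987 / 769.638401 = 23.817003

Answer: Convexity = 23.8170


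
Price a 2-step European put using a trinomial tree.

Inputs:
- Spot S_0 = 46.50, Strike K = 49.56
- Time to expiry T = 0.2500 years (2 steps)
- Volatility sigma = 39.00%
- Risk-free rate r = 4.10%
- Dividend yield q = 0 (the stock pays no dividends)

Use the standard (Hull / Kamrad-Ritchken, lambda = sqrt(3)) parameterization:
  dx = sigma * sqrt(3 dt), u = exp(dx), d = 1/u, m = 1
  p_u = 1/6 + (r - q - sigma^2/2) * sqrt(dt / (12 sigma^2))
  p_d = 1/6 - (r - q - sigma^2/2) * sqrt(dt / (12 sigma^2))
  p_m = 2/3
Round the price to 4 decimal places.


Answer: Price = V(0,0) = 5.1506

Derivation:
dt = T/N = 0.125000; dx = sigma*sqrt(3*dt) = 0.238825
u = exp(dx) = 1.269757; d = 1/u = 0.787552
p_u = 0.157494, p_m = 0.666667, p_d = 0.175839
Discount per step: exp(-r*dt) = 0.994888
Stock lattice S(k, j) with j the centered position index:
  k=0: S(0,+0) = 46.5000
  k=1: S(1,-1) = 36.6212; S(1,+0) = 46.5000; S(1,+1) = 59.0437
  k=2: S(2,-2) = 28.8411; S(2,-1) = 36.6212; S(2,+0) = 46.5000; S(2,+1) = 59.0437; S(2,+2) = 74.9711
Terminal payoffs V(N, j) = max(K - S_T, 0):
  V(2,-2) = 20.718890; V(2,-1) = 12.938809; V(2,+0) = 3.060000; V(2,+1) = 0.000000; V(2,+2) = 0.000000
Backward induction: V(k, j) = exp(-r*dt) * [p_u * V(k+1, j+1) + p_m * V(k+1, j) + p_d * V(k+1, j-1)]
  V(1,-1) = exp(-r*dt) * [p_u*3.060000 + p_m*12.938809 + p_d*20.718890] = 12.685815
  V(1,+0) = exp(-r*dt) * [p_u*0.000000 + p_m*3.060000 + p_d*12.938809] = 4.293091
  V(1,+1) = exp(-r*dt) * [p_u*0.000000 + p_m*0.000000 + p_d*3.060000] = 0.535317
  V(0,+0) = exp(-r*dt) * [p_u*0.535317 + p_m*4.293091 + p_d*12.685815] = 5.150569


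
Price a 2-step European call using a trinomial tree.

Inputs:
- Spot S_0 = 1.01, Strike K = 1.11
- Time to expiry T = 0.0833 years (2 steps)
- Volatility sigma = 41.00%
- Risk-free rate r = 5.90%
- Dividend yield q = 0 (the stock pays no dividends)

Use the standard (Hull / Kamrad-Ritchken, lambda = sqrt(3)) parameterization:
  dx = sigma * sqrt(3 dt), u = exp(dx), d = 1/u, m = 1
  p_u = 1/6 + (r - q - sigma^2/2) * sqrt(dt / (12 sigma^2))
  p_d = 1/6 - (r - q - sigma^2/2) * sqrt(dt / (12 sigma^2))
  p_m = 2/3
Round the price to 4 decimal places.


dt = T/N = 0.041650; dx = sigma*sqrt(3*dt) = 0.144928
u = exp(dx) = 1.155956; d = 1/u = 0.865085
p_u = 0.163067, p_m = 0.666667, p_d = 0.170266
Discount per step: exp(-r*dt) = 0.997546
Stock lattice S(k, j) with j the centered position index:
  k=0: S(0,+0) = 1.0100
  k=1: S(1,-1) = 0.8737; S(1,+0) = 1.0100; S(1,+1) = 1.1675
  k=2: S(2,-2) = 0.7559; S(2,-1) = 0.8737; S(2,+0) = 1.0100; S(2,+1) = 1.1675; S(2,+2) = 1.3496
Terminal payoffs V(N, j) = max(S_T - K, 0):
  V(2,-2) = 0.000000; V(2,-1) = 0.000000; V(2,+0) = 0.000000; V(2,+1) = 0.057516; V(2,+2) = 0.239597
Backward induction: V(k, j) = exp(-r*dt) * [p_u * V(k+1, j+1) + p_m * V(k+1, j) + p_d * V(k+1, j-1)]
  V(1,-1) = exp(-r*dt) * [p_u*0.000000 + p_m*0.000000 + p_d*0.000000] = 0.000000
  V(1,+0) = exp(-r*dt) * [p_u*0.057516 + p_m*0.000000 + p_d*0.000000] = 0.009356
  V(1,+1) = exp(-r*dt) * [p_u*0.239597 + p_m*0.057516 + p_d*0.000000] = 0.077224
  V(0,+0) = exp(-r*dt) * [p_u*0.077224 + p_m*0.009356 + p_d*0.000000] = 0.018784

Answer: Price = V(0,0) = 0.0188


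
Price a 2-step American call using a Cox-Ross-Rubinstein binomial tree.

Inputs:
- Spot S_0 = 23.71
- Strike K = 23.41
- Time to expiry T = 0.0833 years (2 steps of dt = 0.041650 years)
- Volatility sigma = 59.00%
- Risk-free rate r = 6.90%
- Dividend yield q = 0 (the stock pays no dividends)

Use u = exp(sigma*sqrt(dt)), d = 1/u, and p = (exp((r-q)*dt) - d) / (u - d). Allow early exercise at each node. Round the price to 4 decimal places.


dt = T/N = 0.041650
u = exp(sigma*sqrt(dt)) = 1.127958; d = 1/u = 0.886558
p = (exp((r-q)*dt) - d) / (u - d) = 0.481856
Discount per step: exp(-r*dt) = 0.997130
Stock lattice S(k, i) with i counting down-moves:
  k=0: S(0,0) = 23.7100
  k=1: S(1,0) = 26.7439; S(1,1) = 21.0203
  k=2: S(2,0) = 30.1660; S(2,1) = 23.7100; S(2,2) = 18.6357
Terminal payoffs V(N, i) = max(S_T - K, 0):
  V(2,0) = 6.755992; V(2,1) = 0.300000; V(2,2) = 0.000000
Backward induction: V(k, i) = exp(-r*dt) * [p * V(k+1, i) + (1-p) * V(k+1, i+1)]; then take max(V_cont, immediate exercise) for American.
  V(1,0) = exp(-r*dt) * [p*6.755992 + (1-p)*0.300000] = 3.401071; exercise = 3.333891; V(1,0) = max -> 3.401071
  V(1,1) = exp(-r*dt) * [p*0.300000 + (1-p)*0.000000] = 0.144142; exercise = 0.000000; V(1,1) = max -> 0.144142
  V(0,0) = exp(-r*dt) * [p*3.401071 + (1-p)*0.144142] = 1.708596; exercise = 0.300000; V(0,0) = max -> 1.708596

Answer: Price = V(0,0) = 1.7086


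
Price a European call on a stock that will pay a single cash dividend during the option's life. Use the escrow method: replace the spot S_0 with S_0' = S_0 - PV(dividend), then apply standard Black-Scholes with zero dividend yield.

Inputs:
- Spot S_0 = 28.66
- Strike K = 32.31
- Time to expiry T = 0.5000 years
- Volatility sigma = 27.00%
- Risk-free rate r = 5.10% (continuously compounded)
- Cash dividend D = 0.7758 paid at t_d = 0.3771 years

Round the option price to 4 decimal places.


PV(D) = D * exp(-r * t_d) = 0.7758 * 0.98095166 = 0.76102230
S_0' = S_0 - PV(D) = 28.6600 - 0.76102230 = 27.89897770
d1 = (ln(S_0'/K) + (r + sigma^2/2)*T) / (sigma*sqrt(T)) = -0.53981963
d2 = d1 - sigma*sqrt(T) = -0.73073846
exp(-rT) = 0.97482238
N(d1) = 0.29466071; N(d2) = 0.23246946
C = S_0' * N(d1) - K * exp(-rT) * N(d2) = 27.89897770 * 0.29466071 - 32.3100 * 0.97482238 * 0.23246946 = 0.8988

Answer: Price = 0.8988


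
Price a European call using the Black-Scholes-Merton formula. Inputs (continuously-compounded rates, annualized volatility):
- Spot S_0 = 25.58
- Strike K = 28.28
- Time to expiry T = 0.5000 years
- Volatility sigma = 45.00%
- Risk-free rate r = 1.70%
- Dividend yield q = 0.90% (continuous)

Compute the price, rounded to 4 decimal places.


d1 = (ln(S/K) + (r - q + 0.5*sigma^2) * T) / (sigma * sqrt(T)) = -0.14368110
d2 = d1 - sigma * sqrt(T) = -0.46187915
exp(-rT) = 0.99153602; exp(-qT) = 0.99551011
C = S_0 * exp(-qT) * N(d1) - K * exp(-rT) * N(d2)
N(d1) = 0.44287615; N(d2) = 0.32208399
C = 25.5800 * 0.99551011 * 0.44287615 - 28.2800 * 0.99153602 * 0.32208399 = 2.2465

Answer: Price = 2.2465


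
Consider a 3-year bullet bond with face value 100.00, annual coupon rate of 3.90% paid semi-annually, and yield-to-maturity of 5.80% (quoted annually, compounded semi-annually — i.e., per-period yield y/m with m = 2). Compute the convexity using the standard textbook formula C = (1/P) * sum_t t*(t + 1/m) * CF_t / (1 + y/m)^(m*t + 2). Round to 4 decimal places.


Coupon per period c = face * coupon_rate / m = 1.950000
Periods per year m = 2; per-period yield y/m = 0.029000
Number of cashflows N = 6
Cashflows (t years, CF_t, discount factor 1/(1+y/m)^(m*t), PV):
  t = 0.5000: CF_t = 1.950000, DF = 0.971817, PV = 1.895044
  t = 1.0000: CF_t = 1.950000, DF = 0.944429, PV = 1.841636
  t = 1.5000: CF_t = 1.950000, DF = 0.917812, PV = 1.789734
  t = 2.0000: CF_t = 1.950000, DF = 0.891946, PV = 1.739294
  t = 2.5000: CF_t = 1.950000, DF = 0.866808, PV = 1.690276
  t = 3.0000: CF_t = 101.950000, DF = 0.842379, PV = 85.880583
Price P = sum_t PV_t = 94.836567
Convexity numerator sum_t t*(t + 1/m) * CF_t / (1+y/m)^(m*t + 2):
  t = 0.5000: term = 0.894867
  t = 1.0000: term = 2.608942
  t = 1.5000: term = 5.070829
  t = 2.0000: term = 8.213199
  t = 2.5000: term = 11.972594
  t = 3.0000: term = 851.635058
Convexity = (1/P) * sum = 880.395489 / 94.836567 = 9.283291

Answer: Convexity = 9.2833


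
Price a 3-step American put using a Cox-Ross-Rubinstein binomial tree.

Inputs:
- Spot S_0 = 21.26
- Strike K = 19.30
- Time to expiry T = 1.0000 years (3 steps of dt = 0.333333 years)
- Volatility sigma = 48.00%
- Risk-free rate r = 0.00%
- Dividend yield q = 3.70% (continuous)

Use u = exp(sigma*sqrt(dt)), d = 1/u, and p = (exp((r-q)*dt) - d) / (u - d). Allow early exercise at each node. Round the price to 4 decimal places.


Answer: Price = V(0,0) = 3.4345

Derivation:
dt = T/N = 0.333333
u = exp(sigma*sqrt(dt)) = 1.319335; d = 1/u = 0.757957
p = (exp((r-q)*dt) - d) / (u - d) = 0.409323
Discount per step: exp(-r*dt) = 1.000000
Stock lattice S(k, i) with i counting down-moves:
  k=0: S(0,0) = 21.2600
  k=1: S(1,0) = 28.0491; S(1,1) = 16.1142
  k=2: S(2,0) = 37.0061; S(2,1) = 21.2600; S(2,2) = 12.2139
  k=3: S(3,0) = 48.8235; S(3,1) = 28.0491; S(3,2) = 16.1142; S(3,3) = 9.2576
Terminal payoffs V(N, i) = max(K - S_T, 0):
  V(3,0) = 0.000000; V(3,1) = 0.000000; V(3,2) = 3.185826; V(3,3) = 10.042417
Backward induction: V(k, i) = exp(-r*dt) * [p * V(k+1, i) + (1-p) * V(k+1, i+1)]; then take max(V_cont, immediate exercise) for American.
  V(2,0) = exp(-r*dt) * [p*0.000000 + (1-p)*0.000000] = 0.000000; exercise = 0.000000; V(2,0) = max -> 0.000000
  V(2,1) = exp(-r*dt) * [p*0.000000 + (1-p)*3.185826] = 1.881794; exercise = 0.000000; V(2,1) = max -> 1.881794
  V(2,2) = exp(-r*dt) * [p*3.185826 + (1-p)*10.042417] = 7.235856; exercise = 7.086143; V(2,2) = max -> 7.235856
  V(1,0) = exp(-r*dt) * [p*0.000000 + (1-p)*1.881794] = 1.111532; exercise = 0.000000; V(1,0) = max -> 1.111532
  V(1,1) = exp(-r*dt) * [p*1.881794 + (1-p)*7.235856] = 5.044314; exercise = 3.185826; V(1,1) = max -> 5.044314
  V(0,0) = exp(-r*dt) * [p*1.111532 + (1-p)*5.044314] = 3.434535; exercise = 0.000000; V(0,0) = max -> 3.434535


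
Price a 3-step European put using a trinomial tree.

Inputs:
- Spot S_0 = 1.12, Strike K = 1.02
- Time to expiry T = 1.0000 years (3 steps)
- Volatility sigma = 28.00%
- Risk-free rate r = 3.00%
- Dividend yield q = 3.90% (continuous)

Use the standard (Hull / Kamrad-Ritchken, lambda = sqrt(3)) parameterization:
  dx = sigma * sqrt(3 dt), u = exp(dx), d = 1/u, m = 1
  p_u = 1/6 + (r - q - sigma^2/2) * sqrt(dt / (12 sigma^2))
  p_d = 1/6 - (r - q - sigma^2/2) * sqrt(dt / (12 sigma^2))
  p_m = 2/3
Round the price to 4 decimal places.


dt = T/N = 0.333333; dx = sigma*sqrt(3*dt) = 0.280000
u = exp(dx) = 1.323130; d = 1/u = 0.755784
p_u = 0.137976, p_m = 0.666667, p_d = 0.195357
Discount per step: exp(-r*dt) = 0.990050
Stock lattice S(k, j) with j the centered position index:
  k=0: S(0,+0) = 1.1200
  k=1: S(1,-1) = 0.8465; S(1,+0) = 1.1200; S(1,+1) = 1.4819
  k=2: S(2,-2) = 0.6398; S(2,-1) = 0.8465; S(2,+0) = 1.1200; S(2,+1) = 1.4819; S(2,+2) = 1.9608
  k=3: S(3,-3) = 0.4835; S(3,-2) = 0.6398; S(3,-1) = 0.8465; S(3,+0) = 1.1200; S(3,+1) = 1.4819; S(3,+2) = 1.9608; S(3,+3) = 2.5943
Terminal payoffs V(N, j) = max(K - S_T, 0):
  V(3,-3) = 0.536484; V(3,-2) = 0.380246; V(3,-1) = 0.173522; V(3,+0) = 0.000000; V(3,+1) = 0.000000; V(3,+2) = 0.000000; V(3,+3) = 0.000000
Backward induction: V(k, j) = exp(-r*dt) * [p_u * V(k+1, j+1) + p_m * V(k+1, j) + p_d * V(k+1, j-1)]
  V(2,-2) = exp(-r*dt) * [p_u*0.173522 + p_m*0.380246 + p_d*0.536484] = 0.378442
  V(2,-1) = exp(-r*dt) * [p_u*0.000000 + p_m*0.173522 + p_d*0.380246] = 0.188075
  V(2,+0) = exp(-r*dt) * [p_u*0.000000 + p_m*0.000000 + p_d*0.173522] = 0.033562
  V(2,+1) = exp(-r*dt) * [p_u*0.000000 + p_m*0.000000 + p_d*0.000000] = 0.000000
  V(2,+2) = exp(-r*dt) * [p_u*0.000000 + p_m*0.000000 + p_d*0.000000] = 0.000000
  V(1,-1) = exp(-r*dt) * [p_u*0.033562 + p_m*0.188075 + p_d*0.378442] = 0.201916
  V(1,+0) = exp(-r*dt) * [p_u*0.000000 + p_m*0.033562 + p_d*0.188075] = 0.058528
  V(1,+1) = exp(-r*dt) * [p_u*0.000000 + p_m*0.000000 + p_d*0.033562] = 0.006491
  V(0,+0) = exp(-r*dt) * [p_u*0.006491 + p_m*0.058528 + p_d*0.201916] = 0.078570

Answer: Price = V(0,0) = 0.0786


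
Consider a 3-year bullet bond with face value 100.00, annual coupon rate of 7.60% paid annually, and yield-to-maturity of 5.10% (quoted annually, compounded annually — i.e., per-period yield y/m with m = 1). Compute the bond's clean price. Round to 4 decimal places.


Answer: Price = 106.7954

Derivation:
Coupon per period c = face * coupon_rate / m = 7.600000
Periods per year m = 1; per-period yield y/m = 0.051000
Number of cashflows N = 3
Cashflows (t years, CF_t, discount factor 1/(1+y/m)^(m*t), PV):
  t = 1.0000: CF_t = 7.600000, DF = 0.951475, PV = 7.231208
  t = 2.0000: CF_t = 7.600000, DF = 0.905304, PV = 6.880312
  t = 3.0000: CF_t = 107.600000, DF = 0.861374, PV = 92.683862
Price P = sum_t PV_t = 106.795383


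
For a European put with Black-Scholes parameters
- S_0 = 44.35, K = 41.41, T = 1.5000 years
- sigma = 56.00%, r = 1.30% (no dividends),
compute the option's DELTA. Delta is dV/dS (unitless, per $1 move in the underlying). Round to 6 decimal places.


Answer: Delta = -0.318689

Derivation:
d1 = 0.4713668460; d2 = -0.2144902820
phi(d1) = 0.3569955776; exp(-qT) = 1.0000000000; exp(-rT) = 0.9806888952
N(-d1) = 0.3186893937
Delta = -exp(-qT) * N(-d1) = -1.0000000000 * 0.3186893937 = -0.318689


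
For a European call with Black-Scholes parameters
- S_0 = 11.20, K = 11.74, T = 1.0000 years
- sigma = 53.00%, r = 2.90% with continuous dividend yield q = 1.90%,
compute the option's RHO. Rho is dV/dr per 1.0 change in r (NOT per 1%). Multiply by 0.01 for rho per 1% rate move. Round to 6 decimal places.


Answer: Rho = 4.206194

Derivation:
d1 = 0.1950225734; d2 = -0.3349774266
phi(d1) = 0.3914273163; exp(-qT) = 0.9811793622; exp(-rT) = 0.9714164645
N(d2) = 0.3688210572
Rho = K*T*exp(-rT)*N(d2) = 11.7400 * 1.0000 * 0.9714164645 * 0.3688210572 = 4.206194


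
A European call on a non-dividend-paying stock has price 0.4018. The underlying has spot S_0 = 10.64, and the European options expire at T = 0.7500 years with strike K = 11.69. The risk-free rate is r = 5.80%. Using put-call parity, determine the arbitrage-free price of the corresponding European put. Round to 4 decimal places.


Put-call parity: C - P = S_0 * exp(-qT) - K * exp(-rT).
S_0 * exp(-qT) = 10.6400 * 1.00000000 = 10.64000000
K * exp(-rT) = 11.6900 * 0.95743255 = 11.19238656
P = C - S*exp(-qT) + K*exp(-rT)
P = 0.4018 - 10.64000000 + 11.19238656 = 0.9542

Answer: Put price = 0.9542


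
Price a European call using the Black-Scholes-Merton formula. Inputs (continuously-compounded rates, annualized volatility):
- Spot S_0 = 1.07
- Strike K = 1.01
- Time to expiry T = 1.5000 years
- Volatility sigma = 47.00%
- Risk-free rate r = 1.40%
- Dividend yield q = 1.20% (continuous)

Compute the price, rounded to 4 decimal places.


d1 = (ln(S/K) + (r - q + 0.5*sigma^2) * T) / (sigma * sqrt(T)) = 0.39327916
d2 = d1 - sigma * sqrt(T) = -0.18235093
exp(-rT) = 0.97921896; exp(-qT) = 0.98216103
C = S_0 * exp(-qT) * N(d1) - K * exp(-rT) * N(d2)
N(d1) = 0.65294335; N(d2) = 0.42765367
C = 1.0700 * 0.98216103 * 0.65294335 - 1.0100 * 0.97921896 * 0.42765367 = 0.2632

Answer: Price = 0.2632


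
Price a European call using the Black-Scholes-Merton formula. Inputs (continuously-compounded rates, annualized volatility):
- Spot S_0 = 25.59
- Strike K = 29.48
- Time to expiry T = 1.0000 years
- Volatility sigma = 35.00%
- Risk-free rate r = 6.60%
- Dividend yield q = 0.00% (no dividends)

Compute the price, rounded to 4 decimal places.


Answer: Price = 2.7755

Derivation:
d1 = (ln(S/K) + (r - q + 0.5*sigma^2) * T) / (sigma * sqrt(T)) = -0.04074405
d2 = d1 - sigma * sqrt(T) = -0.39074405
exp(-rT) = 0.93613086; exp(-qT) = 1.00000000
C = S_0 * exp(-qT) * N(d1) - K * exp(-rT) * N(d2)
N(d1) = 0.48374997; N(d2) = 0.34799322
C = 25.5900 * 1.00000000 * 0.48374997 - 29.4800 * 0.93613086 * 0.34799322 = 2.7755


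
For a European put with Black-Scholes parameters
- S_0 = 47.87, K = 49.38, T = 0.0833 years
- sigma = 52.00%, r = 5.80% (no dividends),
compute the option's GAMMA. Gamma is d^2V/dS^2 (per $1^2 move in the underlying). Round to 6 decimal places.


d1 = -0.0996989362; d2 = -0.2497799810
phi(d1) = 0.3969644805; exp(-qT) = 1.0000000000; exp(-rT) = 0.9951802524
Gamma = exp(-qT) * phi(d1) / (S * sigma * sqrt(T)) = 1.0000000000 * 0.3969644805 / (47.8700 * 0.5200 * 0.2886173938) = 0.055254

Answer: Gamma = 0.055254


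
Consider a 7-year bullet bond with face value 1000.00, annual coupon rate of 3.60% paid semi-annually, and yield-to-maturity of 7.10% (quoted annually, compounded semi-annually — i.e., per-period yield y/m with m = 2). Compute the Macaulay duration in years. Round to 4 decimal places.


Answer: Macaulay duration = 6.1452 years

Derivation:
Coupon per period c = face * coupon_rate / m = 18.000000
Periods per year m = 2; per-period yield y/m = 0.035500
Number of cashflows N = 14
Cashflows (t years, CF_t, discount factor 1/(1+y/m)^(m*t), PV):
  t = 0.5000: CF_t = 18.000000, DF = 0.965717, PV = 17.382907
  t = 1.0000: CF_t = 18.000000, DF = 0.932609, PV = 16.786969
  t = 1.5000: CF_t = 18.000000, DF = 0.900637, PV = 16.211462
  t = 2.0000: CF_t = 18.000000, DF = 0.869760, PV = 15.655686
  t = 2.5000: CF_t = 18.000000, DF = 0.839942, PV = 15.118962
  t = 3.0000: CF_t = 18.000000, DF = 0.811147, PV = 14.600640
  t = 3.5000: CF_t = 18.000000, DF = 0.783338, PV = 14.100087
  t = 4.0000: CF_t = 18.000000, DF = 0.756483, PV = 13.616694
  t = 4.5000: CF_t = 18.000000, DF = 0.730549, PV = 13.149874
  t = 5.0000: CF_t = 18.000000, DF = 0.705503, PV = 12.699057
  t = 5.5000: CF_t = 18.000000, DF = 0.681316, PV = 12.263696
  t = 6.0000: CF_t = 18.000000, DF = 0.657959, PV = 11.843260
  t = 6.5000: CF_t = 18.000000, DF = 0.635402, PV = 11.437238
  t = 7.0000: CF_t = 1018.000000, DF = 0.613619, PV = 624.663791
Price P = sum_t PV_t = 809.530323
Macaulay numerator sum_t t * PV_t:
  t * PV_t at t = 0.5000: 8.691453
  t * PV_t at t = 1.0000: 16.786969
  t * PV_t at t = 1.5000: 24.317194
  t * PV_t at t = 2.0000: 31.311371
  t * PV_t at t = 2.5000: 37.797406
  t * PV_t at t = 3.0000: 43.801919
  t * PV_t at t = 3.5000: 49.350303
  t * PV_t at t = 4.0000: 54.466776
  t * PV_t at t = 4.5000: 59.174431
  t * PV_t at t = 5.0000: 63.495285
  t * PV_t at t = 5.5000: 67.450327
  t * PV_t at t = 6.0000: 71.059560
  t * PV_t at t = 6.5000: 74.342048
  t * PV_t at t = 7.0000: 4372.646539
Macaulay duration D = (sum_t t * PV_t) / P = 4974.691583 / 809.530323 = 6.145158


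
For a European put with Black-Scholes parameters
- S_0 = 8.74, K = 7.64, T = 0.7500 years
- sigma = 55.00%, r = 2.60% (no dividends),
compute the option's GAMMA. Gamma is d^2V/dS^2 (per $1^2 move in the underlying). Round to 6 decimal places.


Answer: Gamma = 0.081855

Derivation:
d1 = 0.5614995616; d2 = 0.0851855895
phi(d1) = 0.3407591310; exp(-qT) = 1.0000000000; exp(-rT) = 0.9806888952
Gamma = exp(-qT) * phi(d1) / (S * sigma * sqrt(T)) = 1.0000000000 * 0.3407591310 / (8.7400 * 0.5500 * 0.8660254038) = 0.081855


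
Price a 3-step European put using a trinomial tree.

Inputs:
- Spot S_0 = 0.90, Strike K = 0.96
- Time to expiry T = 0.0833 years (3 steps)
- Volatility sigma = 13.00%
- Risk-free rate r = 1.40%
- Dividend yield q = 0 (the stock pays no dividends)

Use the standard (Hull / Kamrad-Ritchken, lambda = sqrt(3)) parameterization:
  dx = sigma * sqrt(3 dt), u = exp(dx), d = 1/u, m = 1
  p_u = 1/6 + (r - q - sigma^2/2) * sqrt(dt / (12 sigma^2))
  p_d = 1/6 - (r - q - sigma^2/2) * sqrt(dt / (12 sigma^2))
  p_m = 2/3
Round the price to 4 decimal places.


Answer: Price = V(0,0) = 0.0597

Derivation:
dt = T/N = 0.027767; dx = sigma*sqrt(3*dt) = 0.037520
u = exp(dx) = 1.038233; d = 1/u = 0.963175
p_u = 0.168720, p_m = 0.666667, p_d = 0.164613
Discount per step: exp(-r*dt) = 0.999611
Stock lattice S(k, j) with j the centered position index:
  k=0: S(0,+0) = 0.9000
  k=1: S(1,-1) = 0.8669; S(1,+0) = 0.9000; S(1,+1) = 0.9344
  k=2: S(2,-2) = 0.8349; S(2,-1) = 0.8669; S(2,+0) = 0.9000; S(2,+1) = 0.9344; S(2,+2) = 0.9701
  k=3: S(3,-3) = 0.8042; S(3,-2) = 0.8349; S(3,-1) = 0.8669; S(3,+0) = 0.9000; S(3,+1) = 0.9344; S(3,+2) = 0.9701; S(3,+3) = 1.0072
Terminal payoffs V(N, j) = max(K - S_T, 0):
  V(3,-3) = 0.155811; V(3,-2) = 0.125065; V(3,-1) = 0.093143; V(3,+0) = 0.060000; V(3,+1) = 0.025590; V(3,+2) = 0.000000; V(3,+3) = 0.000000
Backward induction: V(k, j) = exp(-r*dt) * [p_u * V(k+1, j+1) + p_m * V(k+1, j) + p_d * V(k+1, j-1)]
  V(2,-2) = exp(-r*dt) * [p_u*0.093143 + p_m*0.125065 + p_d*0.155811] = 0.124692
  V(2,-1) = exp(-r*dt) * [p_u*0.060000 + p_m*0.093143 + p_d*0.125065] = 0.092769
  V(2,+0) = exp(-r*dt) * [p_u*0.025590 + p_m*0.060000 + p_d*0.093143] = 0.059627
  V(2,+1) = exp(-r*dt) * [p_u*0.000000 + p_m*0.025590 + p_d*0.060000] = 0.026926
  V(2,+2) = exp(-r*dt) * [p_u*0.000000 + p_m*0.000000 + p_d*0.025590] = 0.004211
  V(1,-1) = exp(-r*dt) * [p_u*0.059627 + p_m*0.092769 + p_d*0.124692] = 0.092397
  V(1,+0) = exp(-r*dt) * [p_u*0.026926 + p_m*0.059627 + p_d*0.092769] = 0.059542
  V(1,+1) = exp(-r*dt) * [p_u*0.004211 + p_m*0.026926 + p_d*0.059627] = 0.028466
  V(0,+0) = exp(-r*dt) * [p_u*0.028466 + p_m*0.059542 + p_d*0.092397] = 0.059684


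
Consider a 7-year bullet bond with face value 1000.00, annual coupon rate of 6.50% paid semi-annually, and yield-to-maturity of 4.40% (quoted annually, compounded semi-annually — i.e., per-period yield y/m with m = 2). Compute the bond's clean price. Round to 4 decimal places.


Coupon per period c = face * coupon_rate / m = 32.500000
Periods per year m = 2; per-period yield y/m = 0.022000
Number of cashflows N = 14
Cashflows (t years, CF_t, discount factor 1/(1+y/m)^(m*t), PV):
  t = 0.5000: CF_t = 32.500000, DF = 0.978474, PV = 31.800391
  t = 1.0000: CF_t = 32.500000, DF = 0.957411, PV = 31.115843
  t = 1.5000: CF_t = 32.500000, DF = 0.936801, PV = 30.446030
  t = 2.0000: CF_t = 32.500000, DF = 0.916635, PV = 29.790636
  t = 2.5000: CF_t = 32.500000, DF = 0.896903, PV = 29.149350
  t = 3.0000: CF_t = 32.500000, DF = 0.877596, PV = 28.521869
  t = 3.5000: CF_t = 32.500000, DF = 0.858704, PV = 27.907896
  t = 4.0000: CF_t = 32.500000, DF = 0.840220, PV = 27.307139
  t = 4.5000: CF_t = 32.500000, DF = 0.822133, PV = 26.719314
  t = 5.0000: CF_t = 32.500000, DF = 0.804435, PV = 26.144143
  t = 5.5000: CF_t = 32.500000, DF = 0.787119, PV = 25.581353
  t = 6.0000: CF_t = 32.500000, DF = 0.770175, PV = 25.030678
  t = 6.5000: CF_t = 32.500000, DF = 0.753596, PV = 24.491857
  t = 7.0000: CF_t = 1032.500000, DF = 0.737373, PV = 761.338021
Price P = sum_t PV_t = 1125.344520

Answer: Price = 1125.3445


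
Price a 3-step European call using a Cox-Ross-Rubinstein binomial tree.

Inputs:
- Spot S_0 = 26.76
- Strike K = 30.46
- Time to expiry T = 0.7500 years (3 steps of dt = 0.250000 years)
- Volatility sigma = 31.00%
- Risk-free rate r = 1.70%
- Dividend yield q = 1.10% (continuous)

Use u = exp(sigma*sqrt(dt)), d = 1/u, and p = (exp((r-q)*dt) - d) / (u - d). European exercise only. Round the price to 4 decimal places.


dt = T/N = 0.250000
u = exp(sigma*sqrt(dt)) = 1.167658; d = 1/u = 0.856415
p = (exp((r-q)*dt) - d) / (u - d) = 0.466150
Discount per step: exp(-r*dt) = 0.995759
Stock lattice S(k, i) with i counting down-moves:
  k=0: S(0,0) = 26.7600
  k=1: S(1,0) = 31.2465; S(1,1) = 22.9177
  k=2: S(2,0) = 36.4853; S(2,1) = 26.7600; S(2,2) = 19.6270
  k=3: S(3,0) = 42.6023; S(3,1) = 31.2465; S(3,2) = 22.9177; S(3,3) = 16.8089
Terminal payoffs V(N, i) = max(S_T - K, 0):
  V(3,0) = 12.142300; V(3,1) = 0.786527; V(3,2) = 0.000000; V(3,3) = 0.000000
Backward induction: V(k, i) = exp(-r*dt) * [p * V(k+1, i) + (1-p) * V(k+1, i+1)].
  V(2,0) = exp(-r*dt) * [p*12.142300 + (1-p)*0.786527] = 6.054240
  V(2,1) = exp(-r*dt) * [p*0.786527 + (1-p)*0.000000] = 0.365085
  V(2,2) = exp(-r*dt) * [p*0.000000 + (1-p)*0.000000] = 0.000000
  V(1,0) = exp(-r*dt) * [p*6.054240 + (1-p)*0.365085] = 3.004291
  V(1,1) = exp(-r*dt) * [p*0.365085 + (1-p)*0.000000] = 0.169463
  V(0,0) = exp(-r*dt) * [p*3.004291 + (1-p)*0.169463] = 1.484596

Answer: Price = V(0,0) = 1.4846


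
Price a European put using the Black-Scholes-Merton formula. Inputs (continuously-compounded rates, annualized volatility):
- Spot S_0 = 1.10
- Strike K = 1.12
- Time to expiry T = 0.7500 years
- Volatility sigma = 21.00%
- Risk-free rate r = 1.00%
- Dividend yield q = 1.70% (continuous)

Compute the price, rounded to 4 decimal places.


Answer: Price = 0.0930

Derivation:
d1 = (ln(S/K) + (r - q + 0.5*sigma^2) * T) / (sigma * sqrt(T)) = -0.03701093
d2 = d1 - sigma * sqrt(T) = -0.21887627
exp(-rT) = 0.99252805; exp(-qT) = 0.98733094
P = K * exp(-rT) * N(-d2) - S_0 * exp(-qT) * N(-d1)
N(-d1) = 0.51476186; N(-d2) = 0.58662678
P = 1.1200 * 0.99252805 * 0.58662678 - 1.1000 * 0.98733094 * 0.51476186 = 0.0930


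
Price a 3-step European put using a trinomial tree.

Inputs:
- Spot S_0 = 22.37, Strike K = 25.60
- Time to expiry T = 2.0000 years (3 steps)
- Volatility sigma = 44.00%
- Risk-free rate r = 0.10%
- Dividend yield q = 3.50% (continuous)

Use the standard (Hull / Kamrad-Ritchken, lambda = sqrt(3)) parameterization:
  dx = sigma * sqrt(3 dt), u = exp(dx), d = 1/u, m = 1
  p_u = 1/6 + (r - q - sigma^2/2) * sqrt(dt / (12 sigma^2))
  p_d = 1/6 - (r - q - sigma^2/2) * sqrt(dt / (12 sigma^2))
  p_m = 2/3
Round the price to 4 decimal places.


dt = T/N = 0.666667; dx = sigma*sqrt(3*dt) = 0.622254
u = exp(dx) = 1.863123; d = 1/u = 0.536733
p_u = 0.096599, p_m = 0.666667, p_d = 0.236735
Discount per step: exp(-r*dt) = 0.999334
Stock lattice S(k, j) with j the centered position index:
  k=0: S(0,+0) = 22.3700
  k=1: S(1,-1) = 12.0067; S(1,+0) = 22.3700; S(1,+1) = 41.6781
  k=2: S(2,-2) = 6.4444; S(2,-1) = 12.0067; S(2,+0) = 22.3700; S(2,+1) = 41.6781; S(2,+2) = 77.6513
  k=3: S(3,-3) = 3.4589; S(3,-2) = 6.4444; S(3,-1) = 12.0067; S(3,+0) = 22.3700; S(3,+1) = 41.6781; S(3,+2) = 77.6513; S(3,+3) = 144.6740
Terminal payoffs V(N, j) = max(K - S_T, 0):
  V(3,-3) = 22.141071; V(3,-2) = 19.155592; V(3,-1) = 13.593276; V(3,+0) = 3.230000; V(3,+1) = 0.000000; V(3,+2) = 0.000000; V(3,+3) = 0.000000
Backward induction: V(k, j) = exp(-r*dt) * [p_u * V(k+1, j+1) + p_m * V(k+1, j) + p_d * V(k+1, j-1)]
  V(2,-2) = exp(-r*dt) * [p_u*13.593276 + p_m*19.155592 + p_d*22.141071] = 19.312166
  V(2,-1) = exp(-r*dt) * [p_u*3.230000 + p_m*13.593276 + p_d*19.155592] = 13.899719
  V(2,+0) = exp(-r*dt) * [p_u*0.000000 + p_m*3.230000 + p_d*13.593276] = 5.367751
  V(2,+1) = exp(-r*dt) * [p_u*0.000000 + p_m*0.000000 + p_d*3.230000] = 0.764143
  V(2,+2) = exp(-r*dt) * [p_u*0.000000 + p_m*0.000000 + p_d*0.000000] = 0.000000
  V(1,-1) = exp(-r*dt) * [p_u*5.367751 + p_m*13.899719 + p_d*19.312166] = 14.347286
  V(1,+0) = exp(-r*dt) * [p_u*0.764143 + p_m*5.367751 + p_d*13.899719] = 6.938232
  V(1,+1) = exp(-r*dt) * [p_u*0.000000 + p_m*0.764143 + p_d*5.367751] = 1.778974
  V(0,+0) = exp(-r*dt) * [p_u*1.778974 + p_m*6.938232 + p_d*14.347286] = 8.188372

Answer: Price = V(0,0) = 8.1884


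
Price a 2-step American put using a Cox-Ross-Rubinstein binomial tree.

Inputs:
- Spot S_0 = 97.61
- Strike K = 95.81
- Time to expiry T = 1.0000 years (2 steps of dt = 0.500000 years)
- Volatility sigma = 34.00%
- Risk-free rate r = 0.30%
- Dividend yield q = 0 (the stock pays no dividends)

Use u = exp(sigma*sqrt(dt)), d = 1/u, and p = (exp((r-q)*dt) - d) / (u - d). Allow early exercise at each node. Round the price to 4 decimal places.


Answer: Price = V(0,0) = 10.9579

Derivation:
dt = T/N = 0.500000
u = exp(sigma*sqrt(dt)) = 1.271778; d = 1/u = 0.786300
p = (exp((r-q)*dt) - d) / (u - d) = 0.443276
Discount per step: exp(-r*dt) = 0.998501
Stock lattice S(k, i) with i counting down-moves:
  k=0: S(0,0) = 97.6100
  k=1: S(1,0) = 124.1383; S(1,1) = 76.7508
  k=2: S(2,0) = 157.8764; S(2,1) = 97.6100; S(2,2) = 60.3492
Terminal payoffs V(N, i) = max(K - S_T, 0):
  V(2,0) = 0.000000; V(2,1) = 0.000000; V(2,2) = 35.460821
Backward induction: V(k, i) = exp(-r*dt) * [p * V(k+1, i) + (1-p) * V(k+1, i+1)]; then take max(V_cont, immediate exercise) for American.
  V(1,0) = exp(-r*dt) * [p*0.000000 + (1-p)*0.000000] = 0.000000; exercise = 0.000000; V(1,0) = max -> 0.000000
  V(1,1) = exp(-r*dt) * [p*0.000000 + (1-p)*35.460821] = 19.712306; exercise = 19.059213; V(1,1) = max -> 19.712306
  V(0,0) = exp(-r*dt) * [p*0.000000 + (1-p)*19.712306] = 10.957868; exercise = 0.000000; V(0,0) = max -> 10.957868


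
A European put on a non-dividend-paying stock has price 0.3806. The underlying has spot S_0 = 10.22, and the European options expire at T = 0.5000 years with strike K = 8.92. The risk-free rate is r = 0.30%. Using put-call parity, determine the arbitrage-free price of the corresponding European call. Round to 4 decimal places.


Answer: Call price = 1.6940

Derivation:
Put-call parity: C - P = S_0 * exp(-qT) - K * exp(-rT).
S_0 * exp(-qT) = 10.2200 * 1.00000000 = 10.22000000
K * exp(-rT) = 8.9200 * 0.99850112 = 8.90663003
C = P + S*exp(-qT) - K*exp(-rT)
C = 0.3806 + 10.22000000 - 8.90663003 = 1.6940


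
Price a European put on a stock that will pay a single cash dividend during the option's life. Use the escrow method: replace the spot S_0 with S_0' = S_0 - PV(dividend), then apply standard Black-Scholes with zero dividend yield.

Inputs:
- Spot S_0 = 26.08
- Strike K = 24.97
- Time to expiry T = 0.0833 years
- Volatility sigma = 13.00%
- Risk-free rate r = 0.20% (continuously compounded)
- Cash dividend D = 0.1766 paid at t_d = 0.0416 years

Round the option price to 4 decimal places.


PV(D) = D * exp(-r * t_d) = 0.1766 * 0.99991680 = 0.17658531
S_0' = S_0 - PV(D) = 26.0800 - 0.17658531 = 25.90341469
d1 = (ln(S_0'/K) + (r + sigma^2/2)*T) / (sigma*sqrt(T)) = 1.00133051
d2 = d1 - sigma*sqrt(T) = 0.96381025
exp(-rT) = 0.99983341
N(-d1) = 0.15833352; N(-d2) = 0.16757053
P = K * exp(-rT) * N(-d2) - S_0' * N(-d1) = 24.9700 * 0.99983341 * 0.16757053 - 25.90341469 * 0.15833352 = 0.0822

Answer: Price = 0.0822


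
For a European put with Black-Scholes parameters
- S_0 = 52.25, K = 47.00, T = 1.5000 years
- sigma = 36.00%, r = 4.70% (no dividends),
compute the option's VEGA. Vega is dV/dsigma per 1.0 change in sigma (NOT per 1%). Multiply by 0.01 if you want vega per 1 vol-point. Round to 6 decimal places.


d1 = 0.6205199129; d2 = 0.1796117592
phi(d1) = 0.3290778223; exp(-qT) = 1.0000000000; exp(-rT) = 0.9319277395
Vega = S * exp(-qT) * phi(d1) * sqrt(T) = 52.2500 * 1.0000000000 * 0.3290778223 * 1.2247448714 = 21.058651

Answer: Vega = 21.058651


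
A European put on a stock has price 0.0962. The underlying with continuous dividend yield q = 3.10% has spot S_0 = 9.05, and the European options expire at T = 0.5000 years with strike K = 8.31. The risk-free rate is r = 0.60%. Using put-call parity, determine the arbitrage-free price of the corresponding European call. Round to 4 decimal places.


Answer: Call price = 0.7219

Derivation:
Put-call parity: C - P = S_0 * exp(-qT) - K * exp(-rT).
S_0 * exp(-qT) = 9.0500 * 0.98461951 = 8.91080654
K * exp(-rT) = 8.3100 * 0.99700450 = 8.28510736
C = P + S*exp(-qT) - K*exp(-rT)
C = 0.0962 + 8.91080654 - 8.28510736 = 0.7219


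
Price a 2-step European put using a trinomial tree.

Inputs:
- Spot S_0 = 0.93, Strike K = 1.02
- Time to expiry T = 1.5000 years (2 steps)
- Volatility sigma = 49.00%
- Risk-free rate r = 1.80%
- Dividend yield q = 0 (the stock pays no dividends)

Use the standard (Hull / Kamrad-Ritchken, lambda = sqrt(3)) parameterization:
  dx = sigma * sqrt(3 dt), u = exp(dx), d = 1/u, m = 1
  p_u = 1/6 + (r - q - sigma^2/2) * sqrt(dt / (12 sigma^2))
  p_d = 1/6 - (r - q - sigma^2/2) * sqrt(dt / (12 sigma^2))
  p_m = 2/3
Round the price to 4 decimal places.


dt = T/N = 0.750000; dx = sigma*sqrt(3*dt) = 0.735000
u = exp(dx) = 2.085482; d = 1/u = 0.479505
p_u = 0.114600, p_m = 0.666667, p_d = 0.218733
Discount per step: exp(-r*dt) = 0.986591
Stock lattice S(k, j) with j the centered position index:
  k=0: S(0,+0) = 0.9300
  k=1: S(1,-1) = 0.4459; S(1,+0) = 0.9300; S(1,+1) = 1.9395
  k=2: S(2,-2) = 0.2138; S(2,-1) = 0.4459; S(2,+0) = 0.9300; S(2,+1) = 1.9395; S(2,+2) = 4.0448
Terminal payoffs V(N, j) = max(K - S_T, 0):
  V(2,-2) = 0.806169; V(2,-1) = 0.574060; V(2,+0) = 0.090000; V(2,+1) = 0.000000; V(2,+2) = 0.000000
Backward induction: V(k, j) = exp(-r*dt) * [p_u * V(k+1, j+1) + p_m * V(k+1, j) + p_d * V(k+1, j-1)]
  V(1,-1) = exp(-r*dt) * [p_u*0.090000 + p_m*0.574060 + p_d*0.806169] = 0.561722
  V(1,+0) = exp(-r*dt) * [p_u*0.000000 + p_m*0.090000 + p_d*0.574060] = 0.183078
  V(1,+1) = exp(-r*dt) * [p_u*0.000000 + p_m*0.000000 + p_d*0.090000] = 0.019422
  V(0,+0) = exp(-r*dt) * [p_u*0.019422 + p_m*0.183078 + p_d*0.561722] = 0.243831

Answer: Price = V(0,0) = 0.2438


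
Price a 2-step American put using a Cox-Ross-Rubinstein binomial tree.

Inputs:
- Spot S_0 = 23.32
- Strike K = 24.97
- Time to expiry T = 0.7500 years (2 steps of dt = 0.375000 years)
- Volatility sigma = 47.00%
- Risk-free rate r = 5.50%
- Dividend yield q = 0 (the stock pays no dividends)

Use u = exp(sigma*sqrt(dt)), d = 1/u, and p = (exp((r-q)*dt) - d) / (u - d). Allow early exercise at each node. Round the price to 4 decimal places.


dt = T/N = 0.375000
u = exp(sigma*sqrt(dt)) = 1.333511; d = 1/u = 0.749900
p = (exp((r-q)*dt) - d) / (u - d) = 0.464246
Discount per step: exp(-r*dt) = 0.979586
Stock lattice S(k, i) with i counting down-moves:
  k=0: S(0,0) = 23.3200
  k=1: S(1,0) = 31.0975; S(1,1) = 17.4877
  k=2: S(2,0) = 41.4688; S(2,1) = 23.3200; S(2,2) = 13.1140
Terminal payoffs V(N, i) = max(K - S_T, 0):
  V(2,0) = 0.000000; V(2,1) = 1.650000; V(2,2) = 11.855988
Backward induction: V(k, i) = exp(-r*dt) * [p * V(k+1, i) + (1-p) * V(k+1, i+1)]; then take max(V_cont, immediate exercise) for American.
  V(1,0) = exp(-r*dt) * [p*0.000000 + (1-p)*1.650000] = 0.865948; exercise = 0.000000; V(1,0) = max -> 0.865948
  V(1,1) = exp(-r*dt) * [p*1.650000 + (1-p)*11.855988] = 6.972594; exercise = 7.482326; V(1,1) = max -> 7.482326
  V(0,0) = exp(-r*dt) * [p*0.865948 + (1-p)*7.482326] = 4.320659; exercise = 1.650000; V(0,0) = max -> 4.320659

Answer: Price = V(0,0) = 4.3207


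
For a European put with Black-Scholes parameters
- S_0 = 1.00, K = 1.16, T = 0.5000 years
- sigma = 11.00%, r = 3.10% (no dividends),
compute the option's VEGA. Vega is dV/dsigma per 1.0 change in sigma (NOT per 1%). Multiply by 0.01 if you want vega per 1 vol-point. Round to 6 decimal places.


d1 = -1.6699934357; d2 = -1.7477751816
phi(d1) = 0.0989265552; exp(-qT) = 1.0000000000; exp(-rT) = 0.9846195068
Vega = S * exp(-qT) * phi(d1) * sqrt(T) = 1.0000 * 1.0000000000 * 0.0989265552 * 0.7071067812 = 0.069952

Answer: Vega = 0.069952


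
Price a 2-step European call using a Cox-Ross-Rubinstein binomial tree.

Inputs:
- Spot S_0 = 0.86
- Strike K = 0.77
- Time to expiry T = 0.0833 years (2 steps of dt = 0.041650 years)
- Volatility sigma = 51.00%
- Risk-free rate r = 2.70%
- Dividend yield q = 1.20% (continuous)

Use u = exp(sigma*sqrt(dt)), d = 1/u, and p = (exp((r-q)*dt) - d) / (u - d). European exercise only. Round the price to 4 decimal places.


dt = T/N = 0.041650
u = exp(sigma*sqrt(dt)) = 1.109692; d = 1/u = 0.901151
p = (exp((r-q)*dt) - d) / (u - d) = 0.477000
Discount per step: exp(-r*dt) = 0.998876
Stock lattice S(k, i) with i counting down-moves:
  k=0: S(0,0) = 0.8600
  k=1: S(1,0) = 0.9543; S(1,1) = 0.7750
  k=2: S(2,0) = 1.0590; S(2,1) = 0.8600; S(2,2) = 0.6984
Terminal payoffs V(N, i) = max(S_T - K, 0):
  V(2,0) = 0.289018; V(2,1) = 0.090000; V(2,2) = 0.000000
Backward induction: V(k, i) = exp(-r*dt) * [p * V(k+1, i) + (1-p) * V(k+1, i+1)].
  V(1,0) = exp(-r*dt) * [p*0.289018 + (1-p)*0.090000] = 0.184724
  V(1,1) = exp(-r*dt) * [p*0.090000 + (1-p)*0.000000] = 0.042882
  V(0,0) = exp(-r*dt) * [p*0.184724 + (1-p)*0.042882] = 0.110416

Answer: Price = V(0,0) = 0.1104
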